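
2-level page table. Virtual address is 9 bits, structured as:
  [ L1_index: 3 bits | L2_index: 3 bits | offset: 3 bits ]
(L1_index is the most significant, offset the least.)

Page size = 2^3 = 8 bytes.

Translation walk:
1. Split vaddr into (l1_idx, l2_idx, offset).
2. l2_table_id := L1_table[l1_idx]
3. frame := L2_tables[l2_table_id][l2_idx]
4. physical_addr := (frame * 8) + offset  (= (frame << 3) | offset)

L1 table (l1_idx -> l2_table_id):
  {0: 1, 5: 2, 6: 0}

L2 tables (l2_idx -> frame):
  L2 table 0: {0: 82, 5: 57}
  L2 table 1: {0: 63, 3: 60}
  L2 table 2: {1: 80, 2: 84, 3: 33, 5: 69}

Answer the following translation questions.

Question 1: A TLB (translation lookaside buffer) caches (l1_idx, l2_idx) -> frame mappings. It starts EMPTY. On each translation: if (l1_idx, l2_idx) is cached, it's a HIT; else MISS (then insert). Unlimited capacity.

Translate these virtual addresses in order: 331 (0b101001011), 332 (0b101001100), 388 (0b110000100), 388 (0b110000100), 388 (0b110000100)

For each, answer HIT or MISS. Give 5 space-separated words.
vaddr=331: (5,1) not in TLB -> MISS, insert
vaddr=332: (5,1) in TLB -> HIT
vaddr=388: (6,0) not in TLB -> MISS, insert
vaddr=388: (6,0) in TLB -> HIT
vaddr=388: (6,0) in TLB -> HIT

Answer: MISS HIT MISS HIT HIT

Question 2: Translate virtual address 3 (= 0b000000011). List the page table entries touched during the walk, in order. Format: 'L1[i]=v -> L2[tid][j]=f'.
vaddr = 3 = 0b000000011
Split: l1_idx=0, l2_idx=0, offset=3

Answer: L1[0]=1 -> L2[1][0]=63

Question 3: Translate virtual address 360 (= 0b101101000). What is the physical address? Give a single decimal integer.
Answer: 552

Derivation:
vaddr = 360 = 0b101101000
Split: l1_idx=5, l2_idx=5, offset=0
L1[5] = 2
L2[2][5] = 69
paddr = 69 * 8 + 0 = 552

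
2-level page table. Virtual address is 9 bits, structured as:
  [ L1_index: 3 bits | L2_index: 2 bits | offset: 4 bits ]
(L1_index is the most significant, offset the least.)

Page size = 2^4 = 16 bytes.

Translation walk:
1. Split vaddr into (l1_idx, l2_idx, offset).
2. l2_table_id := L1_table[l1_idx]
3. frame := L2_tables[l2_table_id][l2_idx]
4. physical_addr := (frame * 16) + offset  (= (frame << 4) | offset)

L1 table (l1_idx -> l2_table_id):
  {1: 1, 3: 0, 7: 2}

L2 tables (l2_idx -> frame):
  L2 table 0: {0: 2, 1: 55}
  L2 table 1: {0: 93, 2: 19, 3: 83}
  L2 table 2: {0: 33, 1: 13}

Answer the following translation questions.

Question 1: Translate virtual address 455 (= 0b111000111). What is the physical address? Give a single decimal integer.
Answer: 535

Derivation:
vaddr = 455 = 0b111000111
Split: l1_idx=7, l2_idx=0, offset=7
L1[7] = 2
L2[2][0] = 33
paddr = 33 * 16 + 7 = 535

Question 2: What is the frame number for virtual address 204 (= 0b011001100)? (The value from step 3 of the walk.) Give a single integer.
vaddr = 204: l1_idx=3, l2_idx=0
L1[3] = 0; L2[0][0] = 2

Answer: 2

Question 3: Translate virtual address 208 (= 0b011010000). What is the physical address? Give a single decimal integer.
Answer: 880

Derivation:
vaddr = 208 = 0b011010000
Split: l1_idx=3, l2_idx=1, offset=0
L1[3] = 0
L2[0][1] = 55
paddr = 55 * 16 + 0 = 880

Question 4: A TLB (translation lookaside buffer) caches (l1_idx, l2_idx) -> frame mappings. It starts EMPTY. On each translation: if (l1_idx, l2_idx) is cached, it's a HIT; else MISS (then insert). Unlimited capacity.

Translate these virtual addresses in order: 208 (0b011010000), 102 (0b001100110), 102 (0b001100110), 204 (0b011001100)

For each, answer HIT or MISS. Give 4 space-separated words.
vaddr=208: (3,1) not in TLB -> MISS, insert
vaddr=102: (1,2) not in TLB -> MISS, insert
vaddr=102: (1,2) in TLB -> HIT
vaddr=204: (3,0) not in TLB -> MISS, insert

Answer: MISS MISS HIT MISS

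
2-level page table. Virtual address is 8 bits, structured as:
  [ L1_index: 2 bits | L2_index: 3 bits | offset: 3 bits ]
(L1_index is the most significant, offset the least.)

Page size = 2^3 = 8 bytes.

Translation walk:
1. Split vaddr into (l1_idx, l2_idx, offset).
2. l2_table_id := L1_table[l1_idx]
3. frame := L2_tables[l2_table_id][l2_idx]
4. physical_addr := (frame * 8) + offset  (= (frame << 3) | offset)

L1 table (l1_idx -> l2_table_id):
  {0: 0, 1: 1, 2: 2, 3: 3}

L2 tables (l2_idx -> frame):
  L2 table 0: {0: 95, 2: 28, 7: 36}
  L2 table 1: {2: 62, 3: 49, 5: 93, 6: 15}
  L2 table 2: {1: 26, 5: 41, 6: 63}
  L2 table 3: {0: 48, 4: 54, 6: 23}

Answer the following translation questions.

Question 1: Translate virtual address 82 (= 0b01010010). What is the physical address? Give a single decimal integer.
Answer: 498

Derivation:
vaddr = 82 = 0b01010010
Split: l1_idx=1, l2_idx=2, offset=2
L1[1] = 1
L2[1][2] = 62
paddr = 62 * 8 + 2 = 498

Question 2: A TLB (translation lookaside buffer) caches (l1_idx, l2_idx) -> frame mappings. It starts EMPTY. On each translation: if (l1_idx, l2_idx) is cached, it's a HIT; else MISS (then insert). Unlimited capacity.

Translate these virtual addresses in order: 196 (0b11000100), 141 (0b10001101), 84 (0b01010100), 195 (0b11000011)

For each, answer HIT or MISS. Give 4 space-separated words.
Answer: MISS MISS MISS HIT

Derivation:
vaddr=196: (3,0) not in TLB -> MISS, insert
vaddr=141: (2,1) not in TLB -> MISS, insert
vaddr=84: (1,2) not in TLB -> MISS, insert
vaddr=195: (3,0) in TLB -> HIT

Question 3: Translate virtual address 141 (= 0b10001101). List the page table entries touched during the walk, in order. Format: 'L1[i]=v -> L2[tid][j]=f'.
vaddr = 141 = 0b10001101
Split: l1_idx=2, l2_idx=1, offset=5

Answer: L1[2]=2 -> L2[2][1]=26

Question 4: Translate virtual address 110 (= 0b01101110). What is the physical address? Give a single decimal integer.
Answer: 750

Derivation:
vaddr = 110 = 0b01101110
Split: l1_idx=1, l2_idx=5, offset=6
L1[1] = 1
L2[1][5] = 93
paddr = 93 * 8 + 6 = 750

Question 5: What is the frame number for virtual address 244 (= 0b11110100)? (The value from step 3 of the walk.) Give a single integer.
vaddr = 244: l1_idx=3, l2_idx=6
L1[3] = 3; L2[3][6] = 23

Answer: 23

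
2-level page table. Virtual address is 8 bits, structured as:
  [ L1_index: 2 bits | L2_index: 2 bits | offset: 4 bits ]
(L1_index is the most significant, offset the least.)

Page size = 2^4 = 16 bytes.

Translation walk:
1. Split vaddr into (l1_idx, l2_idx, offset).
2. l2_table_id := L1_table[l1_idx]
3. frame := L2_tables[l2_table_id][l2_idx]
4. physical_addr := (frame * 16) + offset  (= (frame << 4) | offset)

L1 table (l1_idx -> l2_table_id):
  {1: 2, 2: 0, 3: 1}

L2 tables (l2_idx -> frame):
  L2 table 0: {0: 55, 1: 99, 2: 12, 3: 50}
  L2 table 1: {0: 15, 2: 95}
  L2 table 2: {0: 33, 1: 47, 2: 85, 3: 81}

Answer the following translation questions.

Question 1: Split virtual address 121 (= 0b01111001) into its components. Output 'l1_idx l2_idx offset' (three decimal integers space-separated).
Answer: 1 3 9

Derivation:
vaddr = 121 = 0b01111001
  top 2 bits -> l1_idx = 1
  next 2 bits -> l2_idx = 3
  bottom 4 bits -> offset = 9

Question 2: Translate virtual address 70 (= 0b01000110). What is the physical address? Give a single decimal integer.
Answer: 534

Derivation:
vaddr = 70 = 0b01000110
Split: l1_idx=1, l2_idx=0, offset=6
L1[1] = 2
L2[2][0] = 33
paddr = 33 * 16 + 6 = 534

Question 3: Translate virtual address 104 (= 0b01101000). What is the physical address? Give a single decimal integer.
vaddr = 104 = 0b01101000
Split: l1_idx=1, l2_idx=2, offset=8
L1[1] = 2
L2[2][2] = 85
paddr = 85 * 16 + 8 = 1368

Answer: 1368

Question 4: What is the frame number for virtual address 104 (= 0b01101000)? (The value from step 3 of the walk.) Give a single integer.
Answer: 85

Derivation:
vaddr = 104: l1_idx=1, l2_idx=2
L1[1] = 2; L2[2][2] = 85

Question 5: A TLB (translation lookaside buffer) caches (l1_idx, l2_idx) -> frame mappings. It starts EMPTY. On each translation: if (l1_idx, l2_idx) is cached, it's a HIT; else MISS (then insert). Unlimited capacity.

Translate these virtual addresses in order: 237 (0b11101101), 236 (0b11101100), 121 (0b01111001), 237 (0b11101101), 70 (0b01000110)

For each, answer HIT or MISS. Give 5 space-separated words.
vaddr=237: (3,2) not in TLB -> MISS, insert
vaddr=236: (3,2) in TLB -> HIT
vaddr=121: (1,3) not in TLB -> MISS, insert
vaddr=237: (3,2) in TLB -> HIT
vaddr=70: (1,0) not in TLB -> MISS, insert

Answer: MISS HIT MISS HIT MISS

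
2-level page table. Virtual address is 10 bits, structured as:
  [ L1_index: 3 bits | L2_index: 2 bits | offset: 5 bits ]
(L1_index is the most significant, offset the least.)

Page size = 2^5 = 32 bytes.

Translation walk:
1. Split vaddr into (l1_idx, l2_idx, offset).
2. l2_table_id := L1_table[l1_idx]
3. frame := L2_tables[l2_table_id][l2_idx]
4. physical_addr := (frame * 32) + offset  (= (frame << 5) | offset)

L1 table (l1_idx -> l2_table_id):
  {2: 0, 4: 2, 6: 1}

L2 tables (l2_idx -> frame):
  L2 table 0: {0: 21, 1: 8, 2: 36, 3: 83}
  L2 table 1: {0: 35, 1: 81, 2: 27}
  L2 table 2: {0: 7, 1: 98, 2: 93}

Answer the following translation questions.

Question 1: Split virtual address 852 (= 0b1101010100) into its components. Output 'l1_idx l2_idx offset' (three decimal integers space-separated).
Answer: 6 2 20

Derivation:
vaddr = 852 = 0b1101010100
  top 3 bits -> l1_idx = 6
  next 2 bits -> l2_idx = 2
  bottom 5 bits -> offset = 20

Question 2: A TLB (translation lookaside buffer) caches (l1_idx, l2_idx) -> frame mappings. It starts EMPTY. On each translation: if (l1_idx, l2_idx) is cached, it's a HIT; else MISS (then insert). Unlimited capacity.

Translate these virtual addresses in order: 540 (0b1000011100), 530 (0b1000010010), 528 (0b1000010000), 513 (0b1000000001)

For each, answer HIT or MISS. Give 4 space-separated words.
vaddr=540: (4,0) not in TLB -> MISS, insert
vaddr=530: (4,0) in TLB -> HIT
vaddr=528: (4,0) in TLB -> HIT
vaddr=513: (4,0) in TLB -> HIT

Answer: MISS HIT HIT HIT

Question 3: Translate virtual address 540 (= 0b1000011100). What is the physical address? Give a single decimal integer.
vaddr = 540 = 0b1000011100
Split: l1_idx=4, l2_idx=0, offset=28
L1[4] = 2
L2[2][0] = 7
paddr = 7 * 32 + 28 = 252

Answer: 252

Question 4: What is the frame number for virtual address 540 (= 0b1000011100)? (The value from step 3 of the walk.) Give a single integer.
Answer: 7

Derivation:
vaddr = 540: l1_idx=4, l2_idx=0
L1[4] = 2; L2[2][0] = 7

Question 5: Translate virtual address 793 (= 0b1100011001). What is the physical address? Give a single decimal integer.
Answer: 1145

Derivation:
vaddr = 793 = 0b1100011001
Split: l1_idx=6, l2_idx=0, offset=25
L1[6] = 1
L2[1][0] = 35
paddr = 35 * 32 + 25 = 1145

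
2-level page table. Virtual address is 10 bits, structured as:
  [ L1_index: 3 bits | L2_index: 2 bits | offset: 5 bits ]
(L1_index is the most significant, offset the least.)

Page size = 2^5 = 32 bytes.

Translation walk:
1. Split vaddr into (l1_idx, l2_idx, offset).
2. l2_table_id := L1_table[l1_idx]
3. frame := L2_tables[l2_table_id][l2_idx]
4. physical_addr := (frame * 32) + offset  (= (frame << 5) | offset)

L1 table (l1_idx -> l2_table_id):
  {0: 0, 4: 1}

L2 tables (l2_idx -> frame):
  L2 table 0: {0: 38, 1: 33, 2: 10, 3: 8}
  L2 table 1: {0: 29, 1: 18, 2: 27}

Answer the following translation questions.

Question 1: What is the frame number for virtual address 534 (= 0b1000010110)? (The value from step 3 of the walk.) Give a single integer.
vaddr = 534: l1_idx=4, l2_idx=0
L1[4] = 1; L2[1][0] = 29

Answer: 29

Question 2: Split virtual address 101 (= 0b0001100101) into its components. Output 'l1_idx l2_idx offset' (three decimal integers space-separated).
Answer: 0 3 5

Derivation:
vaddr = 101 = 0b0001100101
  top 3 bits -> l1_idx = 0
  next 2 bits -> l2_idx = 3
  bottom 5 bits -> offset = 5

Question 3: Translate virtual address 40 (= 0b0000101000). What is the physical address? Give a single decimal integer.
vaddr = 40 = 0b0000101000
Split: l1_idx=0, l2_idx=1, offset=8
L1[0] = 0
L2[0][1] = 33
paddr = 33 * 32 + 8 = 1064

Answer: 1064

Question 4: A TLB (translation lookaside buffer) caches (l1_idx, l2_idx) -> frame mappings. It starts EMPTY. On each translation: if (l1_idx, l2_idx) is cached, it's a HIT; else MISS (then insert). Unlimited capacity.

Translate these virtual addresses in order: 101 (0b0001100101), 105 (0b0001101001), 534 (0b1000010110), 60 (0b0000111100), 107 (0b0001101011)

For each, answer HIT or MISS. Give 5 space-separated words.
Answer: MISS HIT MISS MISS HIT

Derivation:
vaddr=101: (0,3) not in TLB -> MISS, insert
vaddr=105: (0,3) in TLB -> HIT
vaddr=534: (4,0) not in TLB -> MISS, insert
vaddr=60: (0,1) not in TLB -> MISS, insert
vaddr=107: (0,3) in TLB -> HIT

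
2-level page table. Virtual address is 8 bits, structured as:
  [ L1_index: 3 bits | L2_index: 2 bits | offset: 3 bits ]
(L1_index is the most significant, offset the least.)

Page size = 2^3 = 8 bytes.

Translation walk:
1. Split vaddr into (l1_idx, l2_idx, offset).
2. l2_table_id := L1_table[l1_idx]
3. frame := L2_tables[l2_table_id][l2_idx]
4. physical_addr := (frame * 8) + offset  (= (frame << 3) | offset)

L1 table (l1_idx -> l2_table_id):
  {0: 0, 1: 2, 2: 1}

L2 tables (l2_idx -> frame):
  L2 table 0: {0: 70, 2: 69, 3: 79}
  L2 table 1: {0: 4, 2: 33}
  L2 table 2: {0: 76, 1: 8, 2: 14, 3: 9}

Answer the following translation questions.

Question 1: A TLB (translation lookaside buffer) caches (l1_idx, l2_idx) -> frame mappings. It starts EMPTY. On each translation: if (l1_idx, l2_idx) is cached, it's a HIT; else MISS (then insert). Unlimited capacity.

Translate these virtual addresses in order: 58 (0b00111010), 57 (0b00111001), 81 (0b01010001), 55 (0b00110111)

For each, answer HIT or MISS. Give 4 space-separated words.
Answer: MISS HIT MISS MISS

Derivation:
vaddr=58: (1,3) not in TLB -> MISS, insert
vaddr=57: (1,3) in TLB -> HIT
vaddr=81: (2,2) not in TLB -> MISS, insert
vaddr=55: (1,2) not in TLB -> MISS, insert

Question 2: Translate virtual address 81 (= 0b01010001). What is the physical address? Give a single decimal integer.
Answer: 265

Derivation:
vaddr = 81 = 0b01010001
Split: l1_idx=2, l2_idx=2, offset=1
L1[2] = 1
L2[1][2] = 33
paddr = 33 * 8 + 1 = 265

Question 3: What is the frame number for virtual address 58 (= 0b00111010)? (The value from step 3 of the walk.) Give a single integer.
vaddr = 58: l1_idx=1, l2_idx=3
L1[1] = 2; L2[2][3] = 9

Answer: 9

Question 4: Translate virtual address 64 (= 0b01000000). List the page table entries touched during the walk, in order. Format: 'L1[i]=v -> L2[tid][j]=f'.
vaddr = 64 = 0b01000000
Split: l1_idx=2, l2_idx=0, offset=0

Answer: L1[2]=1 -> L2[1][0]=4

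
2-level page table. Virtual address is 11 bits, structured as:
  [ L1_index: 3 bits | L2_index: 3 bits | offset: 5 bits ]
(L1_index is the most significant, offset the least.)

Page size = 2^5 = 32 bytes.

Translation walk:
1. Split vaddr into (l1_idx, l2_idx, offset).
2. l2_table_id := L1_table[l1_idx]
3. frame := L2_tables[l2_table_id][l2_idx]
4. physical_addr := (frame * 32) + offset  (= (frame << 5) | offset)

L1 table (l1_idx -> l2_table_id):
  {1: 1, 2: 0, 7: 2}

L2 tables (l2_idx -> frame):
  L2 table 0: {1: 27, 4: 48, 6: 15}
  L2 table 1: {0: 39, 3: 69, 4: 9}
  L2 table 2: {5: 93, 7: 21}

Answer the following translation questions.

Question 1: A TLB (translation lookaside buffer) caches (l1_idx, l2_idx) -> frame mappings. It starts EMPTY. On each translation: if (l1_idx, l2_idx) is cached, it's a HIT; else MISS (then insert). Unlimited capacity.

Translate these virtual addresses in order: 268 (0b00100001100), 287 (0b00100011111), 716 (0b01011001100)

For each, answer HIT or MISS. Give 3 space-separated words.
Answer: MISS HIT MISS

Derivation:
vaddr=268: (1,0) not in TLB -> MISS, insert
vaddr=287: (1,0) in TLB -> HIT
vaddr=716: (2,6) not in TLB -> MISS, insert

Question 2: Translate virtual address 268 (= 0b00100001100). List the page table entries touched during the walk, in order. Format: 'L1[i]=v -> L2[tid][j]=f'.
Answer: L1[1]=1 -> L2[1][0]=39

Derivation:
vaddr = 268 = 0b00100001100
Split: l1_idx=1, l2_idx=0, offset=12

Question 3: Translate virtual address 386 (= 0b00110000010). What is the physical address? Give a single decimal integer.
vaddr = 386 = 0b00110000010
Split: l1_idx=1, l2_idx=4, offset=2
L1[1] = 1
L2[1][4] = 9
paddr = 9 * 32 + 2 = 290

Answer: 290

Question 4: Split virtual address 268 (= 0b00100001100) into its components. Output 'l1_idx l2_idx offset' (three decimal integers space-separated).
vaddr = 268 = 0b00100001100
  top 3 bits -> l1_idx = 1
  next 3 bits -> l2_idx = 0
  bottom 5 bits -> offset = 12

Answer: 1 0 12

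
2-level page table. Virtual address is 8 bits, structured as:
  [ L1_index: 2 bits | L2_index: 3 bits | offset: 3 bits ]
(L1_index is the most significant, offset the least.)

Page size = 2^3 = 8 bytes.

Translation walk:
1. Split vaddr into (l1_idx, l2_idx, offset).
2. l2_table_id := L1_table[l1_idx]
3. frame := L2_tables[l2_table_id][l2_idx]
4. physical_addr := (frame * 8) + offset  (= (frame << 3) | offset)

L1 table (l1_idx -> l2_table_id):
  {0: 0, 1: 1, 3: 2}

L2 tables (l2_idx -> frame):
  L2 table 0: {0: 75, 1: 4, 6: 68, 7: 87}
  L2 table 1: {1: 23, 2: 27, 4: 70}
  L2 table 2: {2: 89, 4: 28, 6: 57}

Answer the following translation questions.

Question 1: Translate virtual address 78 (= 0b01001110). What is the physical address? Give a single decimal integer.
vaddr = 78 = 0b01001110
Split: l1_idx=1, l2_idx=1, offset=6
L1[1] = 1
L2[1][1] = 23
paddr = 23 * 8 + 6 = 190

Answer: 190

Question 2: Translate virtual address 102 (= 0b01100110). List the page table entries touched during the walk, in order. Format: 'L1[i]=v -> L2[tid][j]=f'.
vaddr = 102 = 0b01100110
Split: l1_idx=1, l2_idx=4, offset=6

Answer: L1[1]=1 -> L2[1][4]=70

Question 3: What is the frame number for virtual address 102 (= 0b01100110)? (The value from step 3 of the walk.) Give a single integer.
vaddr = 102: l1_idx=1, l2_idx=4
L1[1] = 1; L2[1][4] = 70

Answer: 70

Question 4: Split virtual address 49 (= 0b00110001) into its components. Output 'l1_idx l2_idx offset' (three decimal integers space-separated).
Answer: 0 6 1

Derivation:
vaddr = 49 = 0b00110001
  top 2 bits -> l1_idx = 0
  next 3 bits -> l2_idx = 6
  bottom 3 bits -> offset = 1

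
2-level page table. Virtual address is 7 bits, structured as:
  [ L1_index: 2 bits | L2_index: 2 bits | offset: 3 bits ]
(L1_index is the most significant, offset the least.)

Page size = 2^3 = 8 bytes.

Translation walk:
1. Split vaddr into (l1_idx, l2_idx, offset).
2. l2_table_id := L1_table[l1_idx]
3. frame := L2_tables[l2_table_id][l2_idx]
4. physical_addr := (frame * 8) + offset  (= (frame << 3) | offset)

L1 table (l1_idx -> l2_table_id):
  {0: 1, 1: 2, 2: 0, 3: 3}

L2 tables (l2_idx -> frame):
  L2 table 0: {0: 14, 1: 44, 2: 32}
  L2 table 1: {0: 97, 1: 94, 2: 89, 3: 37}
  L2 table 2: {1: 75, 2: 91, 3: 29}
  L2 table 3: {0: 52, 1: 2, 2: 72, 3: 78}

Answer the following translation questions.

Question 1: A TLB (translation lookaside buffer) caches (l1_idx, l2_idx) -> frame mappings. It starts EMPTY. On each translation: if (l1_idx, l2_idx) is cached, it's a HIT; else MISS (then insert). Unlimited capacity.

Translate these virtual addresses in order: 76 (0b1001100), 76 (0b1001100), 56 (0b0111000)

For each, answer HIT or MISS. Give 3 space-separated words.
Answer: MISS HIT MISS

Derivation:
vaddr=76: (2,1) not in TLB -> MISS, insert
vaddr=76: (2,1) in TLB -> HIT
vaddr=56: (1,3) not in TLB -> MISS, insert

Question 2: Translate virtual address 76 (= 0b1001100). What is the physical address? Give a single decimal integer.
vaddr = 76 = 0b1001100
Split: l1_idx=2, l2_idx=1, offset=4
L1[2] = 0
L2[0][1] = 44
paddr = 44 * 8 + 4 = 356

Answer: 356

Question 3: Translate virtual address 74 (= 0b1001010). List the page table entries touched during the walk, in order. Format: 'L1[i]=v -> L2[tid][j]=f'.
Answer: L1[2]=0 -> L2[0][1]=44

Derivation:
vaddr = 74 = 0b1001010
Split: l1_idx=2, l2_idx=1, offset=2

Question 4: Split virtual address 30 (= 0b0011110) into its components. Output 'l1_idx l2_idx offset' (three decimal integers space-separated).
vaddr = 30 = 0b0011110
  top 2 bits -> l1_idx = 0
  next 2 bits -> l2_idx = 3
  bottom 3 bits -> offset = 6

Answer: 0 3 6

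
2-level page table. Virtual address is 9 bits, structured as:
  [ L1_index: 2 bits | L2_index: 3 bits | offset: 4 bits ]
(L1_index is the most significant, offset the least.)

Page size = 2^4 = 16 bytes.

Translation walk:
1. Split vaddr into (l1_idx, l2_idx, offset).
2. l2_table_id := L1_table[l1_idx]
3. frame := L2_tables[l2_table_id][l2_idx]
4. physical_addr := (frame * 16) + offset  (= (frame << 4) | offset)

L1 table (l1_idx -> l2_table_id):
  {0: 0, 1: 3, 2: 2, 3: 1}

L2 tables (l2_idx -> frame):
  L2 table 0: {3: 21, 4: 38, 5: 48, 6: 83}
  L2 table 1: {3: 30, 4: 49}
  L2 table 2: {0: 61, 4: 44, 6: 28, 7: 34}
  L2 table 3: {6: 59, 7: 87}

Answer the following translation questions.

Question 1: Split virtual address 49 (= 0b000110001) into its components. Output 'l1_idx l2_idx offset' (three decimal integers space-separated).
Answer: 0 3 1

Derivation:
vaddr = 49 = 0b000110001
  top 2 bits -> l1_idx = 0
  next 3 bits -> l2_idx = 3
  bottom 4 bits -> offset = 1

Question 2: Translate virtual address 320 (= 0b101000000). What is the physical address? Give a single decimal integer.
vaddr = 320 = 0b101000000
Split: l1_idx=2, l2_idx=4, offset=0
L1[2] = 2
L2[2][4] = 44
paddr = 44 * 16 + 0 = 704

Answer: 704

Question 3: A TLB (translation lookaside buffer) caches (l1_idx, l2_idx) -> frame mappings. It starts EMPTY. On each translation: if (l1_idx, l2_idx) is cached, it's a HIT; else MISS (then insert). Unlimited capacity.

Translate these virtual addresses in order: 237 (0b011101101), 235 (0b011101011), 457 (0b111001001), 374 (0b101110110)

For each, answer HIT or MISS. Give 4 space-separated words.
vaddr=237: (1,6) not in TLB -> MISS, insert
vaddr=235: (1,6) in TLB -> HIT
vaddr=457: (3,4) not in TLB -> MISS, insert
vaddr=374: (2,7) not in TLB -> MISS, insert

Answer: MISS HIT MISS MISS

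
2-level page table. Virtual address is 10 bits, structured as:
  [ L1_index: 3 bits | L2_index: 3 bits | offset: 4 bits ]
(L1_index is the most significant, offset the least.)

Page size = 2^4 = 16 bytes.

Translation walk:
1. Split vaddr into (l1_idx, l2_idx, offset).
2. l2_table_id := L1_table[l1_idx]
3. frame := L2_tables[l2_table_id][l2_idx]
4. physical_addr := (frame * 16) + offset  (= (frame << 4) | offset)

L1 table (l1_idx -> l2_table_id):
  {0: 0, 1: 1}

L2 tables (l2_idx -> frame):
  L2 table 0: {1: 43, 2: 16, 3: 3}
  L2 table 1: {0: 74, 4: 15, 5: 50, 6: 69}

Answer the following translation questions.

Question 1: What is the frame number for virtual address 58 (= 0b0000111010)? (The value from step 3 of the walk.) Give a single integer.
vaddr = 58: l1_idx=0, l2_idx=3
L1[0] = 0; L2[0][3] = 3

Answer: 3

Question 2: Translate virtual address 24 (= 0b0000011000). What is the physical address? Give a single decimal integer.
vaddr = 24 = 0b0000011000
Split: l1_idx=0, l2_idx=1, offset=8
L1[0] = 0
L2[0][1] = 43
paddr = 43 * 16 + 8 = 696

Answer: 696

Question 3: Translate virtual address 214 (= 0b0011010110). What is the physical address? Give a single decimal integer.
vaddr = 214 = 0b0011010110
Split: l1_idx=1, l2_idx=5, offset=6
L1[1] = 1
L2[1][5] = 50
paddr = 50 * 16 + 6 = 806

Answer: 806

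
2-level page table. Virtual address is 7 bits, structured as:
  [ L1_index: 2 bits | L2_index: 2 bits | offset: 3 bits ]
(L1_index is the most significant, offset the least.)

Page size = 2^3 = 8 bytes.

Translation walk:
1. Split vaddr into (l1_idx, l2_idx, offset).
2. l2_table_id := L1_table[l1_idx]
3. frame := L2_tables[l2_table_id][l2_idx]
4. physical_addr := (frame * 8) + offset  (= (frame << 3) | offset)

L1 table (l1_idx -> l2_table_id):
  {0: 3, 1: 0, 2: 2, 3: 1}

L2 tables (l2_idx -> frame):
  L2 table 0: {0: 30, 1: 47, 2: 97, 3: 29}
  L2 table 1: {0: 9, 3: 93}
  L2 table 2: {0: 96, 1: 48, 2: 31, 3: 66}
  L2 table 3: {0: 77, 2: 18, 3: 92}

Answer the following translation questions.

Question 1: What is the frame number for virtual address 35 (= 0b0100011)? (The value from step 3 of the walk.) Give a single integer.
vaddr = 35: l1_idx=1, l2_idx=0
L1[1] = 0; L2[0][0] = 30

Answer: 30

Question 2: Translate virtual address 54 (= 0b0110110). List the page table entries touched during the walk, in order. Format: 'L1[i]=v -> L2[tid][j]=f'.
Answer: L1[1]=0 -> L2[0][2]=97

Derivation:
vaddr = 54 = 0b0110110
Split: l1_idx=1, l2_idx=2, offset=6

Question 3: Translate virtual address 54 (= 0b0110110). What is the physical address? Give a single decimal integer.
Answer: 782

Derivation:
vaddr = 54 = 0b0110110
Split: l1_idx=1, l2_idx=2, offset=6
L1[1] = 0
L2[0][2] = 97
paddr = 97 * 8 + 6 = 782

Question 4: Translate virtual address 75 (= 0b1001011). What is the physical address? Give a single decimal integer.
vaddr = 75 = 0b1001011
Split: l1_idx=2, l2_idx=1, offset=3
L1[2] = 2
L2[2][1] = 48
paddr = 48 * 8 + 3 = 387

Answer: 387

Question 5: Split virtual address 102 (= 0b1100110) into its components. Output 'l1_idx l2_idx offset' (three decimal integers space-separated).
vaddr = 102 = 0b1100110
  top 2 bits -> l1_idx = 3
  next 2 bits -> l2_idx = 0
  bottom 3 bits -> offset = 6

Answer: 3 0 6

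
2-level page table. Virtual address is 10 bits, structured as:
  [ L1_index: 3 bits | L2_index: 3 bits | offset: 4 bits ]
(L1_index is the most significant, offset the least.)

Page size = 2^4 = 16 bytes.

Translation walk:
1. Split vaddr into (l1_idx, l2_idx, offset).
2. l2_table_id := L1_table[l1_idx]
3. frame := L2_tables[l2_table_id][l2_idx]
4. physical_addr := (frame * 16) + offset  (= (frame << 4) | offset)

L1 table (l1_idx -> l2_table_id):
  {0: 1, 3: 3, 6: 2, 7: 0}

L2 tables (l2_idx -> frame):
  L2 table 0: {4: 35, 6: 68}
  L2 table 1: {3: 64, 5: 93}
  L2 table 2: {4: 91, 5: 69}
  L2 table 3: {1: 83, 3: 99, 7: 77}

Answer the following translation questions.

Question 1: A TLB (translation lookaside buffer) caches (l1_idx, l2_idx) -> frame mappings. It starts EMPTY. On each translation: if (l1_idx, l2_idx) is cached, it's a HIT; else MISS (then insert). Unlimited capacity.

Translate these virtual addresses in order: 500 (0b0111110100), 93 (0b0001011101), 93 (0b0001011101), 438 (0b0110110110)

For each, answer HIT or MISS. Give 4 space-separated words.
Answer: MISS MISS HIT MISS

Derivation:
vaddr=500: (3,7) not in TLB -> MISS, insert
vaddr=93: (0,5) not in TLB -> MISS, insert
vaddr=93: (0,5) in TLB -> HIT
vaddr=438: (3,3) not in TLB -> MISS, insert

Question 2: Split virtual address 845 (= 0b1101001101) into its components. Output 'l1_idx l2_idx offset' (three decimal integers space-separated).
vaddr = 845 = 0b1101001101
  top 3 bits -> l1_idx = 6
  next 3 bits -> l2_idx = 4
  bottom 4 bits -> offset = 13

Answer: 6 4 13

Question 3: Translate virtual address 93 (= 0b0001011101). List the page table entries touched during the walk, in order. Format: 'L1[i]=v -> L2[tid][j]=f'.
Answer: L1[0]=1 -> L2[1][5]=93

Derivation:
vaddr = 93 = 0b0001011101
Split: l1_idx=0, l2_idx=5, offset=13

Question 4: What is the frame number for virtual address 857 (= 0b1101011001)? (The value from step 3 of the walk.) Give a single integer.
Answer: 69

Derivation:
vaddr = 857: l1_idx=6, l2_idx=5
L1[6] = 2; L2[2][5] = 69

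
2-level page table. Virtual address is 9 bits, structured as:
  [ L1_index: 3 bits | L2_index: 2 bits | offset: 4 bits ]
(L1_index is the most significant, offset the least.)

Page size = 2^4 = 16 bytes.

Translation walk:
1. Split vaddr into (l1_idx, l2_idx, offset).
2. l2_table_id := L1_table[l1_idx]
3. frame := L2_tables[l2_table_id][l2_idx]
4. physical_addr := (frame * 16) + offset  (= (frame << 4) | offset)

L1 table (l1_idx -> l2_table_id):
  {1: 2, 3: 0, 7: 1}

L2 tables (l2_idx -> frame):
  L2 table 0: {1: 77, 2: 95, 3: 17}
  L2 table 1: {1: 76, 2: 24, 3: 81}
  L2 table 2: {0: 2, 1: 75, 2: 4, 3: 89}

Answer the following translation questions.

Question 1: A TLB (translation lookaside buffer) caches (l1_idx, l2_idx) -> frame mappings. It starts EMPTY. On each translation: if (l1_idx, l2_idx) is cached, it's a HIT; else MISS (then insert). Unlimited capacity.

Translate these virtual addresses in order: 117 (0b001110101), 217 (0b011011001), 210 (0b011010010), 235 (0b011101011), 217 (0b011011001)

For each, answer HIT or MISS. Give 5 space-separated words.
vaddr=117: (1,3) not in TLB -> MISS, insert
vaddr=217: (3,1) not in TLB -> MISS, insert
vaddr=210: (3,1) in TLB -> HIT
vaddr=235: (3,2) not in TLB -> MISS, insert
vaddr=217: (3,1) in TLB -> HIT

Answer: MISS MISS HIT MISS HIT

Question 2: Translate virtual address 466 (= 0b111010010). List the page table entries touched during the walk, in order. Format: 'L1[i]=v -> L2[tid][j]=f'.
vaddr = 466 = 0b111010010
Split: l1_idx=7, l2_idx=1, offset=2

Answer: L1[7]=1 -> L2[1][1]=76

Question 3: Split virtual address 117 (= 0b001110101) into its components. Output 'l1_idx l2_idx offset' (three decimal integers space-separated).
Answer: 1 3 5

Derivation:
vaddr = 117 = 0b001110101
  top 3 bits -> l1_idx = 1
  next 2 bits -> l2_idx = 3
  bottom 4 bits -> offset = 5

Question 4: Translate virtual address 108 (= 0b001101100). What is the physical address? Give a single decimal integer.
Answer: 76

Derivation:
vaddr = 108 = 0b001101100
Split: l1_idx=1, l2_idx=2, offset=12
L1[1] = 2
L2[2][2] = 4
paddr = 4 * 16 + 12 = 76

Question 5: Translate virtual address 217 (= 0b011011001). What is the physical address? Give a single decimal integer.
Answer: 1241

Derivation:
vaddr = 217 = 0b011011001
Split: l1_idx=3, l2_idx=1, offset=9
L1[3] = 0
L2[0][1] = 77
paddr = 77 * 16 + 9 = 1241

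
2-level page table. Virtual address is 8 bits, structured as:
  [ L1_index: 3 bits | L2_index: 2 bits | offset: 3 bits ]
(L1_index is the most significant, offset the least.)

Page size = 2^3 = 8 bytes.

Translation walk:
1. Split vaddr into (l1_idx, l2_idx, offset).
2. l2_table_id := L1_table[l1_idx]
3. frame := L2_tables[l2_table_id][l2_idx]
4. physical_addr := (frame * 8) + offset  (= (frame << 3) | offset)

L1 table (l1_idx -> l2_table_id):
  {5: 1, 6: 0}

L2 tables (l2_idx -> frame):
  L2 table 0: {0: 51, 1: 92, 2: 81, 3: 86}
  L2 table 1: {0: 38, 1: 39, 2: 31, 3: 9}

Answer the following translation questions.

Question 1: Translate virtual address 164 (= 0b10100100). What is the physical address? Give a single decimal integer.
Answer: 308

Derivation:
vaddr = 164 = 0b10100100
Split: l1_idx=5, l2_idx=0, offset=4
L1[5] = 1
L2[1][0] = 38
paddr = 38 * 8 + 4 = 308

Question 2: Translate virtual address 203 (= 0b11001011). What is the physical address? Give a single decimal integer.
Answer: 739

Derivation:
vaddr = 203 = 0b11001011
Split: l1_idx=6, l2_idx=1, offset=3
L1[6] = 0
L2[0][1] = 92
paddr = 92 * 8 + 3 = 739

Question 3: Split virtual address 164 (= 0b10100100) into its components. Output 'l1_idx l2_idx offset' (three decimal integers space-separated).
Answer: 5 0 4

Derivation:
vaddr = 164 = 0b10100100
  top 3 bits -> l1_idx = 5
  next 2 bits -> l2_idx = 0
  bottom 3 bits -> offset = 4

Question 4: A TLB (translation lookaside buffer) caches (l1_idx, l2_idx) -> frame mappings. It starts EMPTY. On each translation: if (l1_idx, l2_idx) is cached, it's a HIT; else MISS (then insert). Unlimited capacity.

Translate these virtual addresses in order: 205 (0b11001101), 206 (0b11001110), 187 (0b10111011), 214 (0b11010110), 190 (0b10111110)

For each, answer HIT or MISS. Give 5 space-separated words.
Answer: MISS HIT MISS MISS HIT

Derivation:
vaddr=205: (6,1) not in TLB -> MISS, insert
vaddr=206: (6,1) in TLB -> HIT
vaddr=187: (5,3) not in TLB -> MISS, insert
vaddr=214: (6,2) not in TLB -> MISS, insert
vaddr=190: (5,3) in TLB -> HIT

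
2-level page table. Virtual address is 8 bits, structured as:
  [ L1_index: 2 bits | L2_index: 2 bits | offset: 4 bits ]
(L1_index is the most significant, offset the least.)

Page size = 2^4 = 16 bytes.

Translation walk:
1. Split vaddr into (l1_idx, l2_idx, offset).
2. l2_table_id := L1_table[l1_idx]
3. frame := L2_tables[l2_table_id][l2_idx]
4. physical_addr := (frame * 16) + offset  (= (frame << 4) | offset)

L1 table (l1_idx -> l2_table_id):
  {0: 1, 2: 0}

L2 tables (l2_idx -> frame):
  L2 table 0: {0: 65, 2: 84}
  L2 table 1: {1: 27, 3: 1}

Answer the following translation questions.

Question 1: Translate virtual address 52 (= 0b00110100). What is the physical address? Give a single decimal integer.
vaddr = 52 = 0b00110100
Split: l1_idx=0, l2_idx=3, offset=4
L1[0] = 1
L2[1][3] = 1
paddr = 1 * 16 + 4 = 20

Answer: 20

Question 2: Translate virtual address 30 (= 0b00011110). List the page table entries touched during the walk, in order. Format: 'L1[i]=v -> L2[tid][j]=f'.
vaddr = 30 = 0b00011110
Split: l1_idx=0, l2_idx=1, offset=14

Answer: L1[0]=1 -> L2[1][1]=27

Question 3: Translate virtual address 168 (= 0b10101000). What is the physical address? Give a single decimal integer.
Answer: 1352

Derivation:
vaddr = 168 = 0b10101000
Split: l1_idx=2, l2_idx=2, offset=8
L1[2] = 0
L2[0][2] = 84
paddr = 84 * 16 + 8 = 1352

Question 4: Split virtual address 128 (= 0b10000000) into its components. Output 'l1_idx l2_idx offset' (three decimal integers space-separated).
vaddr = 128 = 0b10000000
  top 2 bits -> l1_idx = 2
  next 2 bits -> l2_idx = 0
  bottom 4 bits -> offset = 0

Answer: 2 0 0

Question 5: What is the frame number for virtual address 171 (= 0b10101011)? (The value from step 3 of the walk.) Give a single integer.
Answer: 84

Derivation:
vaddr = 171: l1_idx=2, l2_idx=2
L1[2] = 0; L2[0][2] = 84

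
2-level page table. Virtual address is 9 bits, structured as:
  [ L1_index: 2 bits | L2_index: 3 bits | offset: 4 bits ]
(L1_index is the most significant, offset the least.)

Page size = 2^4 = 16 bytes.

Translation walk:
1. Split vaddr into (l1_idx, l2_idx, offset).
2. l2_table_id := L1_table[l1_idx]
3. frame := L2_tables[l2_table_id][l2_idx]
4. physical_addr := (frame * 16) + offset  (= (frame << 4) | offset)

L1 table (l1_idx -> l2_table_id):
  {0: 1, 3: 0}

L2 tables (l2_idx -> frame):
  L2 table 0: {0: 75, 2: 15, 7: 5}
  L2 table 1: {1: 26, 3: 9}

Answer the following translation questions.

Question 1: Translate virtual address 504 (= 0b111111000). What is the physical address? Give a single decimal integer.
vaddr = 504 = 0b111111000
Split: l1_idx=3, l2_idx=7, offset=8
L1[3] = 0
L2[0][7] = 5
paddr = 5 * 16 + 8 = 88

Answer: 88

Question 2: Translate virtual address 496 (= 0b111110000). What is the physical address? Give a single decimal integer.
vaddr = 496 = 0b111110000
Split: l1_idx=3, l2_idx=7, offset=0
L1[3] = 0
L2[0][7] = 5
paddr = 5 * 16 + 0 = 80

Answer: 80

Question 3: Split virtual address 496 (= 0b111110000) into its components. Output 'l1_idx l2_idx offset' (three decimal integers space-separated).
Answer: 3 7 0

Derivation:
vaddr = 496 = 0b111110000
  top 2 bits -> l1_idx = 3
  next 3 bits -> l2_idx = 7
  bottom 4 bits -> offset = 0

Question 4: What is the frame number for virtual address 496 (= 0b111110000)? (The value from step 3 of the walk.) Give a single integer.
vaddr = 496: l1_idx=3, l2_idx=7
L1[3] = 0; L2[0][7] = 5

Answer: 5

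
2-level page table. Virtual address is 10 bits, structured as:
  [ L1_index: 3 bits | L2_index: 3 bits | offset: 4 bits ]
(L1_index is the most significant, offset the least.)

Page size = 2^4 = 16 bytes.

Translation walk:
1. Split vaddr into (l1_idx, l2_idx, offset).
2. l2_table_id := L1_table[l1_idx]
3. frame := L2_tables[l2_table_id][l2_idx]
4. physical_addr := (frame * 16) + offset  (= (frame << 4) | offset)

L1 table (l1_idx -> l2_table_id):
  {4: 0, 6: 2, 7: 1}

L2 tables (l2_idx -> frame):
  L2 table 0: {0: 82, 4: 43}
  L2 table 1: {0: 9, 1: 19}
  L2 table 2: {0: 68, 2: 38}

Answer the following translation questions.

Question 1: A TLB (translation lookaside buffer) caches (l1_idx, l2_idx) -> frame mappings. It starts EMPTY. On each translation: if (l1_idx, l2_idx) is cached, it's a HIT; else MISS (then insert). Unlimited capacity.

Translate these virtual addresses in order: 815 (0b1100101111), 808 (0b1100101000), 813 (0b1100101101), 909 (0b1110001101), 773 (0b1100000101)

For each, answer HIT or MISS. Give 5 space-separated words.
vaddr=815: (6,2) not in TLB -> MISS, insert
vaddr=808: (6,2) in TLB -> HIT
vaddr=813: (6,2) in TLB -> HIT
vaddr=909: (7,0) not in TLB -> MISS, insert
vaddr=773: (6,0) not in TLB -> MISS, insert

Answer: MISS HIT HIT MISS MISS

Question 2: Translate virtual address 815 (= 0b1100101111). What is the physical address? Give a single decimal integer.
vaddr = 815 = 0b1100101111
Split: l1_idx=6, l2_idx=2, offset=15
L1[6] = 2
L2[2][2] = 38
paddr = 38 * 16 + 15 = 623

Answer: 623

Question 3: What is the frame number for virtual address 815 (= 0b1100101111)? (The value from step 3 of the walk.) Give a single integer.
vaddr = 815: l1_idx=6, l2_idx=2
L1[6] = 2; L2[2][2] = 38

Answer: 38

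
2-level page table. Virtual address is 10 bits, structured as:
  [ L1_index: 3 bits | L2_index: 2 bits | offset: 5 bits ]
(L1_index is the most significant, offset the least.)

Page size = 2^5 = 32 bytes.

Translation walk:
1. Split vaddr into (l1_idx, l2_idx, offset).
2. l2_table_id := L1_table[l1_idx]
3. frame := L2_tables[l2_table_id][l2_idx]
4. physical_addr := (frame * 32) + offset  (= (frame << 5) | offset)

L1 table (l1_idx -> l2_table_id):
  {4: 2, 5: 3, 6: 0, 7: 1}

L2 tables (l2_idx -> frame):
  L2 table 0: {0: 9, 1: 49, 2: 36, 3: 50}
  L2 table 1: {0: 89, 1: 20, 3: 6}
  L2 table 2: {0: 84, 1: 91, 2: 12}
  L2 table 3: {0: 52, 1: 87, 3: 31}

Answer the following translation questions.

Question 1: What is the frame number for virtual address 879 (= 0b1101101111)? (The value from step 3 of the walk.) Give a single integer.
Answer: 50

Derivation:
vaddr = 879: l1_idx=6, l2_idx=3
L1[6] = 0; L2[0][3] = 50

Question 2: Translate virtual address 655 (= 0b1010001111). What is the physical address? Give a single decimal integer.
vaddr = 655 = 0b1010001111
Split: l1_idx=5, l2_idx=0, offset=15
L1[5] = 3
L2[3][0] = 52
paddr = 52 * 32 + 15 = 1679

Answer: 1679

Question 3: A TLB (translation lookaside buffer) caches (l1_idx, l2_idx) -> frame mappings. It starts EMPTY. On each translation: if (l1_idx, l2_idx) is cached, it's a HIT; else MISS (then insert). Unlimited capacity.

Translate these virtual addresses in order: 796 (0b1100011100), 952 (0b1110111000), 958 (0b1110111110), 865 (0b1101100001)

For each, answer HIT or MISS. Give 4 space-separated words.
Answer: MISS MISS HIT MISS

Derivation:
vaddr=796: (6,0) not in TLB -> MISS, insert
vaddr=952: (7,1) not in TLB -> MISS, insert
vaddr=958: (7,1) in TLB -> HIT
vaddr=865: (6,3) not in TLB -> MISS, insert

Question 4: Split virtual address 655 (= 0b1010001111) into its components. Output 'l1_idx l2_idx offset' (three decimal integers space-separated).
vaddr = 655 = 0b1010001111
  top 3 bits -> l1_idx = 5
  next 2 bits -> l2_idx = 0
  bottom 5 bits -> offset = 15

Answer: 5 0 15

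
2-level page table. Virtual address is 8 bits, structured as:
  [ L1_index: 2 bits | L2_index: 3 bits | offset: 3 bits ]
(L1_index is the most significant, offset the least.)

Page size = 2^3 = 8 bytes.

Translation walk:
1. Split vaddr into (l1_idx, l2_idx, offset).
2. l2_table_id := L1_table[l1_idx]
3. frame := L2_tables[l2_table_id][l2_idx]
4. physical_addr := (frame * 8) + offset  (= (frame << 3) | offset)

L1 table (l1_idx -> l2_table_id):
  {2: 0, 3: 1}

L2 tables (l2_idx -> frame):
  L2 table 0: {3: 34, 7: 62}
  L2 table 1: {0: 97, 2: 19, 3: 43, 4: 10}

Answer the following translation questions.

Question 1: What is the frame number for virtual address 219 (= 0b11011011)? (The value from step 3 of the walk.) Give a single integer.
vaddr = 219: l1_idx=3, l2_idx=3
L1[3] = 1; L2[1][3] = 43

Answer: 43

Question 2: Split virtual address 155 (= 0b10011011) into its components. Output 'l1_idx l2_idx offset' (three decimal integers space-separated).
vaddr = 155 = 0b10011011
  top 2 bits -> l1_idx = 2
  next 3 bits -> l2_idx = 3
  bottom 3 bits -> offset = 3

Answer: 2 3 3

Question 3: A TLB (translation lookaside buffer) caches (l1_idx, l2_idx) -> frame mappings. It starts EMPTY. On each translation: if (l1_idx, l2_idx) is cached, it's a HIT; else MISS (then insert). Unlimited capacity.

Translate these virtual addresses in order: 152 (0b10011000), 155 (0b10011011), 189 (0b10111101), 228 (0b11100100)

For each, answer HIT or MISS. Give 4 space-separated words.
Answer: MISS HIT MISS MISS

Derivation:
vaddr=152: (2,3) not in TLB -> MISS, insert
vaddr=155: (2,3) in TLB -> HIT
vaddr=189: (2,7) not in TLB -> MISS, insert
vaddr=228: (3,4) not in TLB -> MISS, insert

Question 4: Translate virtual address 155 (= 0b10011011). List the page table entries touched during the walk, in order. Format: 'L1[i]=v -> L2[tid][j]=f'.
vaddr = 155 = 0b10011011
Split: l1_idx=2, l2_idx=3, offset=3

Answer: L1[2]=0 -> L2[0][3]=34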